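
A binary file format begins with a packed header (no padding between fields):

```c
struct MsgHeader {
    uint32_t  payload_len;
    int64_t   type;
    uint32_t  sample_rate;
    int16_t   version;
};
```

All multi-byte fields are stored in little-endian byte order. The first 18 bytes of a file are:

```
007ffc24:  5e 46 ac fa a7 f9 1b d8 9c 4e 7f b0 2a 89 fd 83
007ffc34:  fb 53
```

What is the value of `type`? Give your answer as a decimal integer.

`type` follows `payload_len` (4 bytes), so it starts at byte offset 4 and occupies 8 bytes.
Bytes at offsets 4..11: A7 F9 1B D8 9C 4E 7F B0.
Little-endian stores the least-significant byte at the lowest address.
Reassemble most-significant byte first: B0 7F 4E 9C D8 1B F9 A7 → 0xB07F4E9CD81BF9A7.
Top bit is set, so as a signed 64-bit value this is 0xB07F4E9CD81BF9A7 − 2^64 = -5728773765444404825.

-5728773765444404825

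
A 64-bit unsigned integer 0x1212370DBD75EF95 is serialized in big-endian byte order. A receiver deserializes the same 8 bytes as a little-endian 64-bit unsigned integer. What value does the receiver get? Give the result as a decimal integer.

Stored big-endian, the bytes at ascending addresses are 12 12 37 0D BD 75 EF 95.
Read back as little-endian, the first byte is least significant, giving 0x95EF75BD0D371212.
0x95EF75BD0D371212 = 10803983485916090898.

10803983485916090898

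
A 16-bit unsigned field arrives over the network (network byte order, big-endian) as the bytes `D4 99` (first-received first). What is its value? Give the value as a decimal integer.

54425

Big-endian stores the most-significant byte at the lowest address.
The bytes are already most-significant first: 0xD499.
0xD499 = 54425.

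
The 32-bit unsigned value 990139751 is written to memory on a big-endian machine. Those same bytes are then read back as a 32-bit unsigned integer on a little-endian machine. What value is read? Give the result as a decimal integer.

1733624891

990139751 in 32-bit hexadecimal is 0x3B045567.
Stored big-endian, the bytes at ascending addresses are 3B 04 55 67.
Read back as little-endian, the first byte is least significant, giving 0x6755043B.
0x6755043B = 1733624891.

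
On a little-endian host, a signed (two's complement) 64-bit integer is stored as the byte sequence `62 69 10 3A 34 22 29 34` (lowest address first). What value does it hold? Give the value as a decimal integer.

3758572971725187426

In little-endian order the low byte comes first in memory.
Reassemble most-significant byte first: 34 29 22 34 3A 10 69 62 → 0x342922343A106962.
0x342922343A106962 = 3758572971725187426.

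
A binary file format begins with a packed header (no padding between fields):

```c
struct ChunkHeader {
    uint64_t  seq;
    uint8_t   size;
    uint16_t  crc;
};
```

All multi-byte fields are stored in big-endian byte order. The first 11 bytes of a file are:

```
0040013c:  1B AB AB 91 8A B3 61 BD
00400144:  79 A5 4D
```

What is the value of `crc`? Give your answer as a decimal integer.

`crc` follows `seq` (8 B), `size` (1 B), so it starts at offset 8 + 1 = 9 and occupies 2 bytes.
Bytes at offsets 9..10: A5 4D.
In big-endian order the high byte comes first in memory.
The bytes are already most-significant first: 0xA54D.
0xA54D = 42317.

42317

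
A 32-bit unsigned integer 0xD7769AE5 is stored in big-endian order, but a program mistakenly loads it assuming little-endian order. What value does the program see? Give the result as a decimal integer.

3852105431

Stored big-endian, the bytes at ascending addresses are D7 76 9A E5.
Read back as little-endian, the first byte is least significant, giving 0xE59A76D7.
0xE59A76D7 = 3852105431.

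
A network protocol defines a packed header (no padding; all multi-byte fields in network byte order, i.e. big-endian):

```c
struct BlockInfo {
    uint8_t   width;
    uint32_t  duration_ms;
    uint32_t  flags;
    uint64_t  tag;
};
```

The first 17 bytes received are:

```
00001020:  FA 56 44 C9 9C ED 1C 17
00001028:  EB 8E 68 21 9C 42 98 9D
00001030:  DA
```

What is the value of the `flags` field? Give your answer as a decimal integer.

3978041323

`flags` follows `width` (1 B), `duration_ms` (4 B), so it starts at offset 1 + 4 = 5 and occupies 4 bytes.
Bytes at offsets 5..8: ED 1C 17 EB.
Big-endian stores the most-significant byte at the lowest address.
The bytes are already most-significant first: 0xED1C17EB.
0xED1C17EB = 3978041323.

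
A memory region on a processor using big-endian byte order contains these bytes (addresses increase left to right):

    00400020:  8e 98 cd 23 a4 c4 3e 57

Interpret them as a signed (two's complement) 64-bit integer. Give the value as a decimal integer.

Big-endian stores the most-significant byte at the lowest address.
The bytes are already most-significant first: 0x8E98CD23A4C43E57.
Top bit is set, so as a signed 64-bit value this is 0x8E98CD23A4C43E57 − 2^64 = -8171555970891891113.

-8171555970891891113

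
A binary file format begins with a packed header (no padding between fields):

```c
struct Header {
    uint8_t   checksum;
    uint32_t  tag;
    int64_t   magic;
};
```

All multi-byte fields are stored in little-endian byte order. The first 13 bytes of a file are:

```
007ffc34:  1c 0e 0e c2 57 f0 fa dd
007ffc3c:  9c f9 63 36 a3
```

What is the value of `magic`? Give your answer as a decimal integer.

-6686046673055122704

`magic` follows `checksum` (1 B), `tag` (4 B), so it starts at offset 1 + 4 = 5 and occupies 8 bytes.
Bytes at offsets 5..12: F0 FA DD 9C F9 63 36 A3.
In little-endian order the low byte comes first in memory.
Reassemble most-significant byte first: A3 36 63 F9 9C DD FA F0 → 0xA33663F99CDDFAF0.
Top bit is set, so as a signed 64-bit value this is 0xA33663F99CDDFAF0 − 2^64 = -6686046673055122704.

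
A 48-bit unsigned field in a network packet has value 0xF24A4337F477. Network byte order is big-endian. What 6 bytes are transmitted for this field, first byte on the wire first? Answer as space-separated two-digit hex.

Split into bytes (most-significant first): F2 4A 43 37 F4 77.
Big-endian: lowest address holds the most-significant byte.
So the memory order matches the most-significant-first order: F2 4A 43 37 F4 77.

F2 4A 43 37 F4 77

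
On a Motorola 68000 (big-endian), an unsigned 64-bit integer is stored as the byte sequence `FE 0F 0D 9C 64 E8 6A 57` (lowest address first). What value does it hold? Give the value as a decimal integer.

18306865975643368023

In big-endian order the high byte comes first in memory.
The bytes are already most-significant first: 0xFE0F0D9C64E86A57.
0xFE0F0D9C64E86A57 = 18306865975643368023.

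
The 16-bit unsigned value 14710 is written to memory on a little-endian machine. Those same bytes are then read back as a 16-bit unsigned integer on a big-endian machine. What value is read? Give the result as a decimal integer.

14710 in 16-bit hexadecimal is 0x3976.
Stored little-endian, the bytes at ascending addresses are 76 39.
Read back as big-endian, the last byte is least significant, giving 0x7639.
0x7639 = 30265.

30265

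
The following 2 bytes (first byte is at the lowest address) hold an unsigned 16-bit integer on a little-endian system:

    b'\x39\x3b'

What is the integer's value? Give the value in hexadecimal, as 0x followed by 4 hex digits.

0x3B39

Little-endian stores the least-significant byte at the lowest address.
Reassemble most-significant byte first: 3B 39 → 0x3B39.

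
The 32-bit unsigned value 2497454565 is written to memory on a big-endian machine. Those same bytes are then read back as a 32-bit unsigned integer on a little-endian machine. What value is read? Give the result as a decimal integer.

2497454565 in 32-bit hexadecimal is 0x94DC21E5.
Stored big-endian, the bytes at ascending addresses are 94 DC 21 E5.
Read back as little-endian, the first byte is least significant, giving 0xE521DC94.
0xE521DC94 = 3844201620.

3844201620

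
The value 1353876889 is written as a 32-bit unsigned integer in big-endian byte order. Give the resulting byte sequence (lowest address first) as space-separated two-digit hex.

1353876889 in hexadecimal, padded to 32 bits, is 0x50B28599.
Split into bytes (most-significant first): 50 B2 85 99.
Big-endian stores the most-significant byte at the lowest address.
So the memory order matches the most-significant-first order: 50 B2 85 99.

50 B2 85 99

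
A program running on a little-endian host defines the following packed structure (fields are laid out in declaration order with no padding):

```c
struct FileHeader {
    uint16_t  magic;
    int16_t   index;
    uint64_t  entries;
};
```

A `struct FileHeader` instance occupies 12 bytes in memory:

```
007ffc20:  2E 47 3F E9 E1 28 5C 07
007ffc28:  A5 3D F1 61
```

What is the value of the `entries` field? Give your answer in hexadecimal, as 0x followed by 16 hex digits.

`entries` follows `magic` (2 B), `index` (2 B), so it starts at offset 2 + 2 = 4 and occupies 8 bytes.
Bytes at offsets 4..11: E1 28 5C 07 A5 3D F1 61.
Little-endian stores the least-significant byte at the lowest address.
Reassemble most-significant byte first: 61 F1 3D A5 07 5C 28 E1 → 0x61F13DA5075C28E1.

0x61F13DA5075C28E1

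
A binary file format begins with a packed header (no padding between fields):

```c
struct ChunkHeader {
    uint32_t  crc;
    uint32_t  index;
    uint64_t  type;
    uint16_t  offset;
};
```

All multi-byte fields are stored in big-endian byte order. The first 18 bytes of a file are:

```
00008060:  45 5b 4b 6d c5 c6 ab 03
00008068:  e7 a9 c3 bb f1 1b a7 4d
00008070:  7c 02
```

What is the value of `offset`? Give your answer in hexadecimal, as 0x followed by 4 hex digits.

`offset` follows `crc` (4 B), `index` (4 B), `type` (8 B), so it starts at offset 4 + 4 + 8 = 16 and occupies 2 bytes.
Bytes at offsets 16..17: 7C 02.
Big-endian: lowest address holds the most-significant byte.
The bytes are already most-significant first: 0x7C02.

0x7C02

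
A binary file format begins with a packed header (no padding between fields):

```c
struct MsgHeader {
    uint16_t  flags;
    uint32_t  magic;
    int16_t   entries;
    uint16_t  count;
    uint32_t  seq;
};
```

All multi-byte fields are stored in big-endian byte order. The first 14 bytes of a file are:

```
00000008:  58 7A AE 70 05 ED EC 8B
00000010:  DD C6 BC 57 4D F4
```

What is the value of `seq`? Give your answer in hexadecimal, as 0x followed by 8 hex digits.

`seq` follows `flags` (2 B), `magic` (4 B), `entries` (2 B), `count` (2 B), so it starts at offset 2 + 4 + 2 + 2 = 10 and occupies 4 bytes.
Bytes at offsets 10..13: BC 57 4D F4.
In big-endian order the high byte comes first in memory.
The bytes are already most-significant first: 0xBC574DF4.

0xBC574DF4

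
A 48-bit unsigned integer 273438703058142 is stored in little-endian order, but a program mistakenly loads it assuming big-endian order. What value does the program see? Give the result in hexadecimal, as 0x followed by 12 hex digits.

273438703058142 in 48-bit hexadecimal is 0xF8B0E8C37CDE.
Stored little-endian, the bytes at ascending addresses are DE 7C C3 E8 B0 F8.
Read back as big-endian, the last byte is least significant, giving 0xDE7CC3E8B0F8.

0xDE7CC3E8B0F8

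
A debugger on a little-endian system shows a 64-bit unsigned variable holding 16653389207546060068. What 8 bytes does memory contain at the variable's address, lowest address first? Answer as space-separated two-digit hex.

16653389207546060068 in hexadecimal, padded to 64 bits, is 0xE71CB940361B5D24.
Split into bytes (most-significant first): E7 1C B9 40 36 1B 5D 24.
Little-endian stores the least-significant byte at the lowest address.
So at ascending addresses the bytes are 24 5D 1B 36 40 B9 1C E7.

24 5D 1B 36 40 B9 1C E7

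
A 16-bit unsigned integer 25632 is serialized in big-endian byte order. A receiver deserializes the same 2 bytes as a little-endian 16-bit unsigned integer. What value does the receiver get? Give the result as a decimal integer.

25632 in 16-bit hexadecimal is 0x6420.
Stored big-endian, the bytes at ascending addresses are 64 20.
Read back as little-endian, the first byte is least significant, giving 0x2064.
0x2064 = 8292.

8292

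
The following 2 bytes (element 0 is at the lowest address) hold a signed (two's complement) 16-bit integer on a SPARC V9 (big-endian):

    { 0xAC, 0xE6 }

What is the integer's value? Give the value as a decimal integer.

In big-endian order the high byte comes first in memory.
The bytes are already most-significant first: 0xACE6.
Top bit is set, so as a signed 16-bit value this is 0xACE6 − 2^16 = -21274.

-21274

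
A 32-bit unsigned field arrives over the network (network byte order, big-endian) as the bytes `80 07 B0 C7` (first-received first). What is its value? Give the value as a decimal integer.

Big-endian: lowest address holds the most-significant byte.
The bytes are already most-significant first: 0x8007B0C7.
0x8007B0C7 = 2147987655.

2147987655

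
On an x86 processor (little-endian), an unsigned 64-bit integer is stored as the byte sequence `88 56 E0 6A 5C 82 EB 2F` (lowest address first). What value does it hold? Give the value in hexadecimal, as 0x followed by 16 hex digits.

0x2FEB825C6AE05688

In little-endian order the low byte comes first in memory.
Reassemble most-significant byte first: 2F EB 82 5C 6A E0 56 88 → 0x2FEB825C6AE05688.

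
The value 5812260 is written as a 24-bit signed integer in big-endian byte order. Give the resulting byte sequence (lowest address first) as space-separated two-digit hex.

5812260 in hexadecimal, padded to 24 bits, is 0x58B024.
Split into bytes (most-significant first): 58 B0 24.
Big-endian stores the most-significant byte at the lowest address.
So the memory order matches the most-significant-first order: 58 B0 24.

58 B0 24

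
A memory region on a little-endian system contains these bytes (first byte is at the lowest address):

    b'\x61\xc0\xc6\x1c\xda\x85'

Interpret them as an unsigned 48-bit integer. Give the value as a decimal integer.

Little-endian: lowest address holds the least-significant byte.
Reassemble most-significant byte first: 85 DA 1C C6 C0 61 → 0x85DA1CC6C061.
0x85DA1CC6C061 = 147171832152161.

147171832152161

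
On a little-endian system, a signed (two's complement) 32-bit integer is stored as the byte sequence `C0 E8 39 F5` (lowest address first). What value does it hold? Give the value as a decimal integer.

-180754240

Little-endian: lowest address holds the least-significant byte.
Reassemble most-significant byte first: F5 39 E8 C0 → 0xF539E8C0.
Top bit is set, so as a signed 32-bit value this is 0xF539E8C0 − 2^32 = -180754240.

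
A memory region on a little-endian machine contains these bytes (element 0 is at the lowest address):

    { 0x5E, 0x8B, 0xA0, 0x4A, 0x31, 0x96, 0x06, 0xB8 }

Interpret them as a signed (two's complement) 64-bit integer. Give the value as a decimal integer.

-5186292782420948130

Little-endian: lowest address holds the least-significant byte.
Reassemble most-significant byte first: B8 06 96 31 4A A0 8B 5E → 0xB80696314AA08B5E.
Top bit is set, so as a signed 64-bit value this is 0xB80696314AA08B5E − 2^64 = -5186292782420948130.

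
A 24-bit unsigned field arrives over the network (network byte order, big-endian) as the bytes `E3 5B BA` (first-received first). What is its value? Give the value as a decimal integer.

In big-endian order the high byte comes first in memory.
The bytes are already most-significant first: 0xE35BBA.
0xE35BBA = 14900154.

14900154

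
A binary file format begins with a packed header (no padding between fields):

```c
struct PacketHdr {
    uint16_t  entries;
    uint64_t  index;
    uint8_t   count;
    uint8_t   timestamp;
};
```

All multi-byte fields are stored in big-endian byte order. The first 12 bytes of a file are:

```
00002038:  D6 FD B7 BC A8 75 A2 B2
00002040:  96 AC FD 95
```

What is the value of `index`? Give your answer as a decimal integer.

`index` follows `entries` (2 bytes), so it starts at byte offset 2 and occupies 8 bytes.
Bytes at offsets 2..9: B7 BC A8 75 A2 B2 96 AC.
Big-endian: lowest address holds the most-significant byte.
The bytes are already most-significant first: 0xB7BCA875A2B296AC.
0xB7BCA875A2B296AC = 13239642227756668588.

13239642227756668588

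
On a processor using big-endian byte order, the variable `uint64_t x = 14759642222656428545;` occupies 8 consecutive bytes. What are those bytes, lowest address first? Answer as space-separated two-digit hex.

CC D4 C8 66 CD 4B 1A 01

14759642222656428545 in hexadecimal, padded to 64 bits, is 0xCCD4C866CD4B1A01.
Split into bytes (most-significant first): CC D4 C8 66 CD 4B 1A 01.
In big-endian order the high byte comes first in memory.
So the memory order matches the most-significant-first order: CC D4 C8 66 CD 4B 1A 01.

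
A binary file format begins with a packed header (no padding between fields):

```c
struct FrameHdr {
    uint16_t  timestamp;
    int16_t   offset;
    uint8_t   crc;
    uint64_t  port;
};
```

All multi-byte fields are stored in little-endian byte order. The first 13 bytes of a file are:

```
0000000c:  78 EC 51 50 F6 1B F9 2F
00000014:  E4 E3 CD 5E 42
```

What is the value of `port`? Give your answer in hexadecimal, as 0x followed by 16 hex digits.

`port` follows `timestamp` (2 B), `offset` (2 B), `crc` (1 B), so it starts at offset 2 + 2 + 1 = 5 and occupies 8 bytes.
Bytes at offsets 5..12: 1B F9 2F E4 E3 CD 5E 42.
In little-endian order the low byte comes first in memory.
Reassemble most-significant byte first: 42 5E CD E3 E4 2F F9 1B → 0x425ECDE3E42FF91B.

0x425ECDE3E42FF91B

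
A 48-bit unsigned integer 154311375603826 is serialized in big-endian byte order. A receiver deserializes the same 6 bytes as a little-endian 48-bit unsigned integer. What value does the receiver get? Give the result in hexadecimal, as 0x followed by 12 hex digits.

154311375603826 in 48-bit hexadecimal is 0x8C586ABA4872.
Stored big-endian, the bytes at ascending addresses are 8C 58 6A BA 48 72.
Read back as little-endian, the first byte is least significant, giving 0x7248BA6A588C.

0x7248BA6A588C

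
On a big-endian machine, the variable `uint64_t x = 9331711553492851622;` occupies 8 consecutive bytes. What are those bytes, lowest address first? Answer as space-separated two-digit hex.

81 80 E6 37 64 59 9B A6

9331711553492851622 in hexadecimal, padded to 64 bits, is 0x8180E63764599BA6.
Split into bytes (most-significant first): 81 80 E6 37 64 59 9B A6.
Big-endian stores the most-significant byte at the lowest address.
So the memory order matches the most-significant-first order: 81 80 E6 37 64 59 9B A6.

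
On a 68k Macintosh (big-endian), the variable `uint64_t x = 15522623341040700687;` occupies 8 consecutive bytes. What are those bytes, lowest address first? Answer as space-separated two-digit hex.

15522623341040700687 in hexadecimal, padded to 64 bits, is 0xD76B6FAFB0EB0D0F.
Split into bytes (most-significant first): D7 6B 6F AF B0 EB 0D 0F.
In big-endian order the high byte comes first in memory.
So the memory order matches the most-significant-first order: D7 6B 6F AF B0 EB 0D 0F.

D7 6B 6F AF B0 EB 0D 0F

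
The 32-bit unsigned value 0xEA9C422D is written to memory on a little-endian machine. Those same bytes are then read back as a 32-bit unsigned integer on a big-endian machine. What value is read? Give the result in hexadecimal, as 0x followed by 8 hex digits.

Stored little-endian, the bytes at ascending addresses are 2D 42 9C EA.
Read back as big-endian, the last byte is least significant, giving 0x2D429CEA.

0x2D429CEA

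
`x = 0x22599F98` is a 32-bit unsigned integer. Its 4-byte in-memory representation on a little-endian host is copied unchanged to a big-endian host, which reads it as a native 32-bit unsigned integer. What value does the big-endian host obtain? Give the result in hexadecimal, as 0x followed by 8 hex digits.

0x989F5922

Stored little-endian, the bytes at ascending addresses are 98 9F 59 22.
Read back as big-endian, the last byte is least significant, giving 0x989F5922.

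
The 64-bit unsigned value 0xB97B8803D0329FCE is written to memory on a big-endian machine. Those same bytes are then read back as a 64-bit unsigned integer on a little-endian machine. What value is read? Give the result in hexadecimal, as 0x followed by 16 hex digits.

Stored big-endian, the bytes at ascending addresses are B9 7B 88 03 D0 32 9F CE.
Read back as little-endian, the first byte is least significant, giving 0xCE9F32D003887BB9.

0xCE9F32D003887BB9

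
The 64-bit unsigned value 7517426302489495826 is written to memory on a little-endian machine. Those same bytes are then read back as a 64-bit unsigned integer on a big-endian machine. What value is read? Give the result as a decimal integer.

7517426302489495826 in 64-bit hexadecimal is 0x68534364A1108912.
Stored little-endian, the bytes at ascending addresses are 12 89 10 A1 64 43 53 68.
Read back as big-endian, the last byte is least significant, giving 0x128910A164435368.
0x128910A164435368 = 1335617049849975656.

1335617049849975656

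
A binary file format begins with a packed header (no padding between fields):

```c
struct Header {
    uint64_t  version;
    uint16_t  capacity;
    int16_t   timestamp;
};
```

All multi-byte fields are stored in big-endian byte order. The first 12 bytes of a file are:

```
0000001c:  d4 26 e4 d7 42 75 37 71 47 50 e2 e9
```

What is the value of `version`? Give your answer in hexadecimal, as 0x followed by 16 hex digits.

`version` is the first field, at byte offset 0, occupying 8 bytes.
Bytes at offsets 0..7: D4 26 E4 D7 42 75 37 71.
In big-endian order the high byte comes first in memory.
The bytes are already most-significant first: 0xD426E4D742753771.

0xD426E4D742753771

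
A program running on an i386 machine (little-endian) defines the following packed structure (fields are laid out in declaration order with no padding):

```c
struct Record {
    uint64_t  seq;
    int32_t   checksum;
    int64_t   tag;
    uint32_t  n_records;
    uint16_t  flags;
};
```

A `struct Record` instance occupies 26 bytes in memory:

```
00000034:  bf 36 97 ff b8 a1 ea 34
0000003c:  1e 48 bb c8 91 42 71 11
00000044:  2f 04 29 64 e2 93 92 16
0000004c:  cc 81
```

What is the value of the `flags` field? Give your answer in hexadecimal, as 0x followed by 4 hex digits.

`flags` follows `seq` (8 B), `checksum` (4 B), `tag` (8 B), `n_records` (4 B), so it starts at offset 8 + 4 + 8 + 4 = 24 and occupies 2 bytes.
Bytes at offsets 24..25: CC 81.
Little-endian: lowest address holds the least-significant byte.
Reassemble most-significant byte first: 81 CC → 0x81CC.

0x81CC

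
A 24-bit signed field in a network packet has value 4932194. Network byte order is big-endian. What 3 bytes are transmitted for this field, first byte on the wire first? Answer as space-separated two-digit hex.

4B 42 62

4932194 in hexadecimal, padded to 24 bits, is 0x4B4262.
Split into bytes (most-significant first): 4B 42 62.
In big-endian order the high byte comes first in memory.
So the memory order matches the most-significant-first order: 4B 42 62.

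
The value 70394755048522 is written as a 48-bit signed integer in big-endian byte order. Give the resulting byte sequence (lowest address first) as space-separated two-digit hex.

70394755048522 in hexadecimal, padded to 48 bits, is 0x40060E5E644A.
Split into bytes (most-significant first): 40 06 0E 5E 64 4A.
Big-endian stores the most-significant byte at the lowest address.
So the memory order matches the most-significant-first order: 40 06 0E 5E 64 4A.

40 06 0E 5E 64 4A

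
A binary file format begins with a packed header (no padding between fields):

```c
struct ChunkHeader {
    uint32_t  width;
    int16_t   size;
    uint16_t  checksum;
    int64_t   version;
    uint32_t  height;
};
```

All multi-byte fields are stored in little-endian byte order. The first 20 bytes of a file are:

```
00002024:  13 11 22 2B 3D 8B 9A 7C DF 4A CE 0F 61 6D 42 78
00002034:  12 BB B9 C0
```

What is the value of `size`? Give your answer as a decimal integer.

-29891

`size` follows `width` (4 bytes), so it starts at byte offset 4 and occupies 2 bytes.
Bytes at offsets 4..5: 3D 8B.
In little-endian order the low byte comes first in memory.
Reassemble most-significant byte first: 8B 3D → 0x8B3D.
Top bit is set, so as a signed 16-bit value this is 0x8B3D − 2^16 = -29891.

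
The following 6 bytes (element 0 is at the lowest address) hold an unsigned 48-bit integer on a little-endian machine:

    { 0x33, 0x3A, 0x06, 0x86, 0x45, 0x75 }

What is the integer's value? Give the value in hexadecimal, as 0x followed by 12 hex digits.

0x754586063A33

Little-endian: lowest address holds the least-significant byte.
Reassemble most-significant byte first: 75 45 86 06 3A 33 → 0x754586063A33.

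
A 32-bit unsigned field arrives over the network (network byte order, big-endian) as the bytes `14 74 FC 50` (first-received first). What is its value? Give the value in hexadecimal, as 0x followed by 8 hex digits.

0x1474FC50

Big-endian stores the most-significant byte at the lowest address.
The bytes are already most-significant first: 0x1474FC50.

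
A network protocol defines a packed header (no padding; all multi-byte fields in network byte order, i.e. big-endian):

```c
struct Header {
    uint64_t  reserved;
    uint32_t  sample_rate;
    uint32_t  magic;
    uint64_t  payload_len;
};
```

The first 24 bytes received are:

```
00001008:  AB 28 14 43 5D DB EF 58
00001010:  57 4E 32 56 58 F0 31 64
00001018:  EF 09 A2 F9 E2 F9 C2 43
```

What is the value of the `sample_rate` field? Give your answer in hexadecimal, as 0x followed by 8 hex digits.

0x574E3256

`sample_rate` follows `reserved` (8 bytes), so it starts at byte offset 8 and occupies 4 bytes.
Bytes at offsets 8..11: 57 4E 32 56.
In big-endian order the high byte comes first in memory.
The bytes are already most-significant first: 0x574E3256.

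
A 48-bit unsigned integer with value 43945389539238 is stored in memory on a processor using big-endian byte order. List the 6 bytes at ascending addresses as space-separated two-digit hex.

43945389539238 in hexadecimal, padded to 48 bits, is 0x27F7D5553FA6.
Split into bytes (most-significant first): 27 F7 D5 55 3F A6.
In big-endian order the high byte comes first in memory.
So the memory order matches the most-significant-first order: 27 F7 D5 55 3F A6.

27 F7 D5 55 3F A6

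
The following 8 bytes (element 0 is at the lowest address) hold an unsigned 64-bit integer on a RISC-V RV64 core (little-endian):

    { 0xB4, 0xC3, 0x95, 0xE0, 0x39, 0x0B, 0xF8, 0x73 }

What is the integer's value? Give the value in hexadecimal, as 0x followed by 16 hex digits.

Little-endian: lowest address holds the least-significant byte.
Reassemble most-significant byte first: 73 F8 0B 39 E0 95 C3 B4 → 0x73F80B39E095C3B4.

0x73F80B39E095C3B4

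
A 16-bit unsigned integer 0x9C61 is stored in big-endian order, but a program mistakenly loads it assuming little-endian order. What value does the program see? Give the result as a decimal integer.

Stored big-endian, the bytes at ascending addresses are 9C 61.
Read back as little-endian, the first byte is least significant, giving 0x619C.
0x619C = 24988.

24988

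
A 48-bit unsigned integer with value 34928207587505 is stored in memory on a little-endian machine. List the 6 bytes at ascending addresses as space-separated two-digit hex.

B1 E8 67 5B C4 1F

34928207587505 in hexadecimal, padded to 48 bits, is 0x1FC45B67E8B1.
Split into bytes (most-significant first): 1F C4 5B 67 E8 B1.
In little-endian order the low byte comes first in memory.
So at ascending addresses the bytes are B1 E8 67 5B C4 1F.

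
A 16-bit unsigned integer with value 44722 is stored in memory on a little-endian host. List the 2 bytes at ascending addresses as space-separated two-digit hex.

B2 AE

44722 in hexadecimal, padded to 16 bits, is 0xAEB2.
Split into bytes (most-significant first): AE B2.
Little-endian: lowest address holds the least-significant byte.
So at ascending addresses the bytes are B2 AE.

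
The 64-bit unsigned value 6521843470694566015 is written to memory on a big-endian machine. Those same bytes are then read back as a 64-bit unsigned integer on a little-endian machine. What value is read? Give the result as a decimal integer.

6521843470694566015 in 64-bit hexadecimal is 0x5A823E151773487F.
Stored big-endian, the bytes at ascending addresses are 5A 82 3E 15 17 73 48 7F.
Read back as little-endian, the first byte is least significant, giving 0x7F487317153E825A.
0x7F487317153E825A = 9171707184117875290.

9171707184117875290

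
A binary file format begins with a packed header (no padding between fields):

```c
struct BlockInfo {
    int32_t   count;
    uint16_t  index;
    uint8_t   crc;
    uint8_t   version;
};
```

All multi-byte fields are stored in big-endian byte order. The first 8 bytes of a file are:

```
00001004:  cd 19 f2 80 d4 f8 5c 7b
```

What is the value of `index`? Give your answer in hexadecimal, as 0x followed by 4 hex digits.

`index` follows `count` (4 bytes), so it starts at byte offset 4 and occupies 2 bytes.
Bytes at offsets 4..5: D4 F8.
In big-endian order the high byte comes first in memory.
The bytes are already most-significant first: 0xD4F8.

0xD4F8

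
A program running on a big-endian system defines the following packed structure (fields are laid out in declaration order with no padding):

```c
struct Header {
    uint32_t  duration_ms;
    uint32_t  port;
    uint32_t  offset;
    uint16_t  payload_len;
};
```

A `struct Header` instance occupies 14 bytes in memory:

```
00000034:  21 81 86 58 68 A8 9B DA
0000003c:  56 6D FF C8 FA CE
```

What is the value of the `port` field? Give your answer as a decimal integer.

`port` follows `duration_ms` (4 bytes), so it starts at byte offset 4 and occupies 4 bytes.
Bytes at offsets 4..7: 68 A8 9B DA.
Big-endian: lowest address holds the most-significant byte.
The bytes are already most-significant first: 0x68A89BDA.
0x68A89BDA = 1755880410.

1755880410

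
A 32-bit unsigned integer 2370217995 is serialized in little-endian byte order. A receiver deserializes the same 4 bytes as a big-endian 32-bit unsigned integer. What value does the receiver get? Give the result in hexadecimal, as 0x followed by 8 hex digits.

0x0BA8468D

2370217995 in 32-bit hexadecimal is 0x8D46A80B.
Stored little-endian, the bytes at ascending addresses are 0B A8 46 8D.
Read back as big-endian, the last byte is least significant, giving 0x0BA8468D.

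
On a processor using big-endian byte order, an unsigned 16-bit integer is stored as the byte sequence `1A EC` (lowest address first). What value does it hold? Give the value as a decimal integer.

6892

Big-endian: lowest address holds the most-significant byte.
The bytes are already most-significant first: 0x1AEC.
0x1AEC = 6892.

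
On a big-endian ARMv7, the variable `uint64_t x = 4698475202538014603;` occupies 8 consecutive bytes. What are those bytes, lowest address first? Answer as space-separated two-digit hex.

41 34 56 4D 99 42 87 8B

4698475202538014603 in hexadecimal, padded to 64 bits, is 0x4134564D9942878B.
Split into bytes (most-significant first): 41 34 56 4D 99 42 87 8B.
In big-endian order the high byte comes first in memory.
So the memory order matches the most-significant-first order: 41 34 56 4D 99 42 87 8B.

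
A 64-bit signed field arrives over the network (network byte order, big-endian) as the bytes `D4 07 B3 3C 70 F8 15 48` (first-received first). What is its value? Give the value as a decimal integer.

-3168366740657138360

In big-endian order the high byte comes first in memory.
The bytes are already most-significant first: 0xD407B33C70F81548.
Top bit is set, so as a signed 64-bit value this is 0xD407B33C70F81548 − 2^64 = -3168366740657138360.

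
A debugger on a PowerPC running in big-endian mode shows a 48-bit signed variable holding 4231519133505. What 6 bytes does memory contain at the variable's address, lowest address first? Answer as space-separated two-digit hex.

03 D9 3A 31 DF 41

4231519133505 in hexadecimal, padded to 48 bits, is 0x03D93A31DF41.
Split into bytes (most-significant first): 03 D9 3A 31 DF 41.
Big-endian stores the most-significant byte at the lowest address.
So the memory order matches the most-significant-first order: 03 D9 3A 31 DF 41.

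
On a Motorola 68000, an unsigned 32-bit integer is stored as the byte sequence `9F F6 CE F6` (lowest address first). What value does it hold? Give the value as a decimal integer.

2683752182

Big-endian: lowest address holds the most-significant byte.
The bytes are already most-significant first: 0x9FF6CEF6.
0x9FF6CEF6 = 2683752182.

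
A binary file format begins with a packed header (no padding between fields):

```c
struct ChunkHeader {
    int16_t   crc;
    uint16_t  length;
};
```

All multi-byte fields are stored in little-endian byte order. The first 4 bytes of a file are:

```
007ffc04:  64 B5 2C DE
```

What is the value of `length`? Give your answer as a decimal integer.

56876

`length` follows `crc` (2 bytes), so it starts at byte offset 2 and occupies 2 bytes.
Bytes at offsets 2..3: 2C DE.
In little-endian order the low byte comes first in memory.
Reassemble most-significant byte first: DE 2C → 0xDE2C.
0xDE2C = 56876.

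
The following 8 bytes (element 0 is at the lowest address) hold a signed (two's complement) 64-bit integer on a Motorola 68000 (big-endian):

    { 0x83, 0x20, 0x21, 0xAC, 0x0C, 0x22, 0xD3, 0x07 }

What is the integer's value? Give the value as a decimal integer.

-8998155032664550649

Big-endian: lowest address holds the most-significant byte.
The bytes are already most-significant first: 0x832021AC0C22D307.
Top bit is set, so as a signed 64-bit value this is 0x832021AC0C22D307 − 2^64 = -8998155032664550649.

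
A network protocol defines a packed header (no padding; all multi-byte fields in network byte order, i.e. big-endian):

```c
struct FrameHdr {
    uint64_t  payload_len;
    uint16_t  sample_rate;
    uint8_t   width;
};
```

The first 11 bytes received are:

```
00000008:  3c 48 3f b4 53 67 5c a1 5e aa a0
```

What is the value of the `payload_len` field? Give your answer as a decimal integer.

4343791884324789409

`payload_len` is the first field, at byte offset 0, occupying 8 bytes.
Bytes at offsets 0..7: 3C 48 3F B4 53 67 5C A1.
In big-endian order the high byte comes first in memory.
The bytes are already most-significant first: 0x3C483FB453675CA1.
0x3C483FB453675CA1 = 4343791884324789409.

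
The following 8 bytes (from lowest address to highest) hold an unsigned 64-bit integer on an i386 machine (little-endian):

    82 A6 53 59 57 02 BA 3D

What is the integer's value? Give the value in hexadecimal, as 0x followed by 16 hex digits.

In little-endian order the low byte comes first in memory.
Reassemble most-significant byte first: 3D BA 02 57 59 53 A6 82 → 0x3DBA02575953A682.

0x3DBA02575953A682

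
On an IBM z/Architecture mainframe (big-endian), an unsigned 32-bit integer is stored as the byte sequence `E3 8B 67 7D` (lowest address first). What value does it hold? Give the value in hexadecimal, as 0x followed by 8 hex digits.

0xE38B677D

Big-endian: lowest address holds the most-significant byte.
The bytes are already most-significant first: 0xE38B677D.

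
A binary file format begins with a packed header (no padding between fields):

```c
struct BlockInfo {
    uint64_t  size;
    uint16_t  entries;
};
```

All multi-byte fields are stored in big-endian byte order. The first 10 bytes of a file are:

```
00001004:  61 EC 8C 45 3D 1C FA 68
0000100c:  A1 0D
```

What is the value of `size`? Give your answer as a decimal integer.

`size` is the first field, at byte offset 0, occupying 8 bytes.
Bytes at offsets 0..7: 61 EC 8C 45 3D 1C FA 68.
Big-endian: lowest address holds the most-significant byte.
The bytes are already most-significant first: 0x61EC8C453D1CFA68.
0x61EC8C453D1CFA68 = 7056168945188665960.

7056168945188665960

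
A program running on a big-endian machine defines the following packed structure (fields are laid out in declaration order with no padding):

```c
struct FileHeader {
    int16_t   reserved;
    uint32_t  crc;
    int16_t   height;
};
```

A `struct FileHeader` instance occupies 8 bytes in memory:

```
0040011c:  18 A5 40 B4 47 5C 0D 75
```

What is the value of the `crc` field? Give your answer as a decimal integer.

1085556572

`crc` follows `reserved` (2 bytes), so it starts at byte offset 2 and occupies 4 bytes.
Bytes at offsets 2..5: 40 B4 47 5C.
Big-endian: lowest address holds the most-significant byte.
The bytes are already most-significant first: 0x40B4475C.
0x40B4475C = 1085556572.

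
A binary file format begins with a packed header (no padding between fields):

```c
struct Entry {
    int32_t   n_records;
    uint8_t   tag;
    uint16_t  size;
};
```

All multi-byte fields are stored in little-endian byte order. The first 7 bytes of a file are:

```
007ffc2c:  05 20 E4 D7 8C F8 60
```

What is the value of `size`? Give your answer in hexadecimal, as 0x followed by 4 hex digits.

0x60F8

`size` follows `n_records` (4 B), `tag` (1 B), so it starts at offset 4 + 1 = 5 and occupies 2 bytes.
Bytes at offsets 5..6: F8 60.
Little-endian stores the least-significant byte at the lowest address.
Reassemble most-significant byte first: 60 F8 → 0x60F8.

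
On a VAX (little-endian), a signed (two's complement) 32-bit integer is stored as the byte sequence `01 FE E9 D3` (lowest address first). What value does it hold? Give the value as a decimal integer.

Little-endian stores the least-significant byte at the lowest address.
Reassemble most-significant byte first: D3 E9 FE 01 → 0xD3E9FE01.
Top bit is set, so as a signed 32-bit value this is 0xD3E9FE01 − 2^32 = -739639807.

-739639807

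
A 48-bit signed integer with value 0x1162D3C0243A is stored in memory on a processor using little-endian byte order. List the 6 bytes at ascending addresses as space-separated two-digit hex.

Split into bytes (most-significant first): 11 62 D3 C0 24 3A.
Little-endian: lowest address holds the least-significant byte.
So at ascending addresses the bytes are 3A 24 C0 D3 62 11.

3A 24 C0 D3 62 11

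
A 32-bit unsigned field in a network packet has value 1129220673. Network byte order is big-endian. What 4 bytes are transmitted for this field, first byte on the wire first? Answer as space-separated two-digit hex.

43 4E 8A 41

1129220673 in hexadecimal, padded to 32 bits, is 0x434E8A41.
Split into bytes (most-significant first): 43 4E 8A 41.
In big-endian order the high byte comes first in memory.
So the memory order matches the most-significant-first order: 43 4E 8A 41.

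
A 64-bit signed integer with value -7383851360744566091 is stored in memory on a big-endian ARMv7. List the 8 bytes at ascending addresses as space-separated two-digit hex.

Two's complement of -7383851360744566091 in 64 bits: 7383851360744566091 = 0x6678B5B0F776ED4B; invert → 0x99874A4F088912B4; add 1 → 0x99874A4F088912B5.
Split into bytes (most-significant first): 99 87 4A 4F 08 89 12 B5.
Big-endian stores the most-significant byte at the lowest address.
So the memory order matches the most-significant-first order: 99 87 4A 4F 08 89 12 B5.

99 87 4A 4F 08 89 12 B5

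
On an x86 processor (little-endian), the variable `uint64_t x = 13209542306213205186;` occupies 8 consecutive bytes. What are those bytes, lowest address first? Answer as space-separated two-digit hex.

13209542306213205186 in hexadecimal, padded to 64 bits, is 0xB751B8BD875514C2.
Split into bytes (most-significant first): B7 51 B8 BD 87 55 14 C2.
Little-endian: lowest address holds the least-significant byte.
So at ascending addresses the bytes are C2 14 55 87 BD B8 51 B7.

C2 14 55 87 BD B8 51 B7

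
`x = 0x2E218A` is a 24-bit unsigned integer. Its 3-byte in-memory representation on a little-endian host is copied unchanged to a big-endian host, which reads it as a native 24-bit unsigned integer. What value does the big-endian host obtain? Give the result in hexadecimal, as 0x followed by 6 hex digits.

Stored little-endian, the bytes at ascending addresses are 8A 21 2E.
Read back as big-endian, the last byte is least significant, giving 0x8A212E.

0x8A212E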